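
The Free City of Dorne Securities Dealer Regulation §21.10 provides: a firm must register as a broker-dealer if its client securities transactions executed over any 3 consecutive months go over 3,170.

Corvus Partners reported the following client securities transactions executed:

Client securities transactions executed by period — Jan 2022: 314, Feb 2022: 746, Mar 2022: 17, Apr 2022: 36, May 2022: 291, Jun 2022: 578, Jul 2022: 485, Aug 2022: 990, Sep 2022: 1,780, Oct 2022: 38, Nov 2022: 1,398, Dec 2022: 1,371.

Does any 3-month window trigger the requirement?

Jan 2022–Mar 2022: 314 + 746 + 17 = 1,077 (under)
Feb 2022–Apr 2022: 746 + 17 + 36 = 799 (under)
Mar 2022–May 2022: 17 + 36 + 291 = 344 (under)
Apr 2022–Jun 2022: 36 + 291 + 578 = 905 (under)
May 2022–Jul 2022: 291 + 578 + 485 = 1,354 (under)
Jun 2022–Aug 2022: 578 + 485 + 990 = 2,053 (under)
Jul 2022–Sep 2022: 485 + 990 + 1,780 = 3,255 (over)
Aug 2022–Oct 2022: 990 + 1,780 + 38 = 2,808 (under)
Sep 2022–Nov 2022: 1,780 + 38 + 1,398 = 3,216 (over)
Oct 2022–Dec 2022: 38 + 1,398 + 1,371 = 2,807 (under)
At least one window exceeds 3,170.

Yes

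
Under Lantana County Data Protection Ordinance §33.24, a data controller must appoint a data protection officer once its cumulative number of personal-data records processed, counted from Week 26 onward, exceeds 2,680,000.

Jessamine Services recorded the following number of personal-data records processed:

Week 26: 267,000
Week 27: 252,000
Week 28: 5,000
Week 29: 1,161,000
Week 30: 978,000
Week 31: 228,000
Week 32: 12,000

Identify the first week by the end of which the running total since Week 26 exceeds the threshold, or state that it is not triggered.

Through Week 26: 267,000
Through Week 27: 519,000
Through Week 28: 524,000
Through Week 29: 1,685,000
Through Week 30: 2,663,000
Through Week 31: 2,891,000 ← exceeds threshold

Week 31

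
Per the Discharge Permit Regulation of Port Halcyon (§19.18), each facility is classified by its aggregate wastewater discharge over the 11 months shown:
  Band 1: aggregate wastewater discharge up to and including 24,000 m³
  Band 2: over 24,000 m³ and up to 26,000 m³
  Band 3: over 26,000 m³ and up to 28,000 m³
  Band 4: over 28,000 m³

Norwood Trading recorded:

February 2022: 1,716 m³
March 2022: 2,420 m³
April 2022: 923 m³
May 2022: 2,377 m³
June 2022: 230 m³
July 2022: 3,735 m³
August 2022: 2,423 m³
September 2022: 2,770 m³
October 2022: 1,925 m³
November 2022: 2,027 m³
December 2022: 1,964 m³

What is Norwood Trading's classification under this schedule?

Band 1

Aggregate wastewater discharge: 1,716 m³ + 2,420 m³ + 923 m³ + 2,377 m³ + 230 m³ + 3,735 m³ + 2,423 m³ + 2,770 m³ + 1,925 m³ + 2,027 m³ + 1,964 m³ = 22,510 m³.
22,510 m³ ≤ 24,000 m³, so Band 1 applies.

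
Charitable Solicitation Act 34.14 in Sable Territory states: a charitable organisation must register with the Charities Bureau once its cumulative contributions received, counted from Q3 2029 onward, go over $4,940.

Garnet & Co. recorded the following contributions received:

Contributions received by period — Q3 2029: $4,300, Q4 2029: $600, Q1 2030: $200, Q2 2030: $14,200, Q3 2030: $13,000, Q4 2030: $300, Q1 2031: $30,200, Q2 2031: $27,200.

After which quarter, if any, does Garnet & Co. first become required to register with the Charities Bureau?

Through Q3 2029: $4,300
Through Q4 2029: $4,900
Through Q1 2030: $5,100 ← exceeds threshold

Q1 2030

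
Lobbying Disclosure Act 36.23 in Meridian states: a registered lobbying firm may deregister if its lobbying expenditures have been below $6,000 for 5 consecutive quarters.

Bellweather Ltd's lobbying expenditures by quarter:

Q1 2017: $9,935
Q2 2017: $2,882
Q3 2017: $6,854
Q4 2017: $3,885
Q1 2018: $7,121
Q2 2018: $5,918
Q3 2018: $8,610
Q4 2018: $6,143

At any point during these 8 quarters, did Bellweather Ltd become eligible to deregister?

No

Quarters below $6,000: Q2 2017, Q4 2017, Q2 2018.
Longest run of consecutive quarters below the threshold: 1.
1 < 5, so Bellweather Ltd never became eligible.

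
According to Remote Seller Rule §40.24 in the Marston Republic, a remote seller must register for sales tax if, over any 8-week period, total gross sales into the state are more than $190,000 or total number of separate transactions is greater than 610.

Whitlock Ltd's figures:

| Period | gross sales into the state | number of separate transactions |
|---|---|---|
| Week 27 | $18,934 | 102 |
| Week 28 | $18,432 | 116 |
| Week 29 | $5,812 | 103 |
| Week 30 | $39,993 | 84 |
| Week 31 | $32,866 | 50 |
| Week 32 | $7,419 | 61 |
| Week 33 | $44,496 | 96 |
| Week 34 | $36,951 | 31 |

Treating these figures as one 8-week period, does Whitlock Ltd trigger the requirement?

Yes

Total gross sales into the state: $18,934 + $18,432 + $5,812 + $39,993 + $32,866 + $7,419 + $44,496 + $36,951 = $204,903 (> $190,000).
Total number of separate transactions: 102 + 116 + 103 + 84 + 50 + 61 + 96 + 31 = 643 (> 610).
The test is 'or': at least one threshold is exceeded.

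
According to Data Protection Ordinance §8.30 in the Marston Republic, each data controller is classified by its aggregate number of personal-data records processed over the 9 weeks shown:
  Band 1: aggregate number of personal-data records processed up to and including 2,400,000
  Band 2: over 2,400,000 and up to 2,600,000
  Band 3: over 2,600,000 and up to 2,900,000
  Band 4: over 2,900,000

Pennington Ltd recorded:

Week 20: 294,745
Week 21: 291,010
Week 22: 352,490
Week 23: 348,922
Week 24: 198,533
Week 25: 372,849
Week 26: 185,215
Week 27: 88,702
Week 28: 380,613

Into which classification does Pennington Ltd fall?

Aggregate number of personal-data records processed: 294,745 + 291,010 + 352,490 + 348,922 + 198,533 + 372,849 + 185,215 + 88,702 + 380,613 = 2,513,079.
2,400,000 < 2,513,079 ≤ 2,600,000, so Band 2 applies.

Band 2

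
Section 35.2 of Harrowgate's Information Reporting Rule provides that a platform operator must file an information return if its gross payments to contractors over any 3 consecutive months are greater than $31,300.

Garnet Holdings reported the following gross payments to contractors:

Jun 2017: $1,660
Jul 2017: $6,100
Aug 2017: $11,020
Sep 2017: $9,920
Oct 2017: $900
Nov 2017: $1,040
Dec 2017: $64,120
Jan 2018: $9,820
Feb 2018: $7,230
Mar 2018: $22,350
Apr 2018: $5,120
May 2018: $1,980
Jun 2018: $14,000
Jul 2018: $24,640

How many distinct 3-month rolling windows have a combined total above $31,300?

6

Jun 2017–Aug 2017: $1,660 + $6,100 + $11,020 = $18,780 (under)
Jul 2017–Sep 2017: $6,100 + $11,020 + $9,920 = $27,040 (under)
Aug 2017–Oct 2017: $11,020 + $9,920 + $900 = $21,840 (under)
Sep 2017–Nov 2017: $9,920 + $900 + $1,040 = $11,860 (under)
Oct 2017–Dec 2017: $900 + $1,040 + $64,120 = $66,060 (over)
Nov 2017–Jan 2018: $1,040 + $64,120 + $9,820 = $74,980 (over)
Dec 2017–Feb 2018: $64,120 + $9,820 + $7,230 = $81,170 (over)
Jan 2018–Mar 2018: $9,820 + $7,230 + $22,350 = $39,400 (over)
Feb 2018–Apr 2018: $7,230 + $22,350 + $5,120 = $34,700 (over)
Mar 2018–May 2018: $22,350 + $5,120 + $1,980 = $29,450 (under)
Apr 2018–Jun 2018: $5,120 + $1,980 + $14,000 = $21,100 (under)
May 2018–Jul 2018: $1,980 + $14,000 + $24,640 = $40,620 (over)
6 windows exceed the threshold.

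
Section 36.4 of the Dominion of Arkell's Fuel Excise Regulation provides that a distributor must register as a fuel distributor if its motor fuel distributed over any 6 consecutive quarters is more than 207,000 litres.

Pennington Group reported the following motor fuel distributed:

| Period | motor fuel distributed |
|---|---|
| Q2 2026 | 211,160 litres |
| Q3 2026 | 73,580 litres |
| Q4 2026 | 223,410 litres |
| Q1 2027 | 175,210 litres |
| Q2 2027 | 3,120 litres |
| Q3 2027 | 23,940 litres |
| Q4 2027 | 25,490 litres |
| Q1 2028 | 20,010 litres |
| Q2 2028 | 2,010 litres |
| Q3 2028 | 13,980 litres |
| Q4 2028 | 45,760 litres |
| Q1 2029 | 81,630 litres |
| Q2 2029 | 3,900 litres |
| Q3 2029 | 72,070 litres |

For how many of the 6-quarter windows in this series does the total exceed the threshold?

Q2 2026–Q3 2027: 211,160 litres + 73,580 litres + 223,410 litres + 175,210 litres + 3,120 litres + 23,940 litres = 710,420 litres (over)
Q3 2026–Q4 2027: 73,580 litres + 223,410 litres + 175,210 litres + 3,120 litres + 23,940 litres + 25,490 litres = 524,750 litres (over)
Q4 2026–Q1 2028: 223,410 litres + 175,210 litres + 3,120 litres + 23,940 litres + 25,490 litres + 20,010 litres = 471,180 litres (over)
Q1 2027–Q2 2028: 175,210 litres + 3,120 litres + 23,940 litres + 25,490 litres + 20,010 litres + 2,010 litres = 249,780 litres (over)
Q2 2027–Q3 2028: 3,120 litres + 23,940 litres + 25,490 litres + 20,010 litres + 2,010 litres + 13,980 litres = 88,550 litres (under)
Q3 2027–Q4 2028: 23,940 litres + 25,490 litres + 20,010 litres + 2,010 litres + 13,980 litres + 45,760 litres = 131,190 litres (under)
Q4 2027–Q1 2029: 25,490 litres + 20,010 litres + 2,010 litres + 13,980 litres + 45,760 litres + 81,630 litres = 188,880 litres (under)
Q1 2028–Q2 2029: 20,010 litres + 2,010 litres + 13,980 litres + 45,760 litres + 81,630 litres + 3,900 litres = 167,290 litres (under)
Q2 2028–Q3 2029: 2,010 litres + 13,980 litres + 45,760 litres + 81,630 litres + 3,900 litres + 72,070 litres = 219,350 litres (over)
5 windows exceed the threshold.

5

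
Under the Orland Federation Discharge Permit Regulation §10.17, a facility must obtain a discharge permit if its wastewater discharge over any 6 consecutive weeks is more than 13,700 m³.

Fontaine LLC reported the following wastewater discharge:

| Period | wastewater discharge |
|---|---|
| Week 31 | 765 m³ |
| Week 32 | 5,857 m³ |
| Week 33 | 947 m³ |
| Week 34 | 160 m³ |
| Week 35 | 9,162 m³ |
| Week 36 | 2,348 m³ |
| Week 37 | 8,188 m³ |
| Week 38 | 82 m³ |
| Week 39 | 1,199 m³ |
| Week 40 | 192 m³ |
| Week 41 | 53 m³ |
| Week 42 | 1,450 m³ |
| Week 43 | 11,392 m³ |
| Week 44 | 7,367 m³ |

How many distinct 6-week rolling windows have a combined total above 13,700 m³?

7

Week 31–Week 36: 765 m³ + 5,857 m³ + 947 m³ + 160 m³ + 9,162 m³ + 2,348 m³ = 19,239 m³ (over)
Week 32–Week 37: 5,857 m³ + 947 m³ + 160 m³ + 9,162 m³ + 2,348 m³ + 8,188 m³ = 26,662 m³ (over)
Week 33–Week 38: 947 m³ + 160 m³ + 9,162 m³ + 2,348 m³ + 8,188 m³ + 82 m³ = 20,887 m³ (over)
Week 34–Week 39: 160 m³ + 9,162 m³ + 2,348 m³ + 8,188 m³ + 82 m³ + 1,199 m³ = 21,139 m³ (over)
Week 35–Week 40: 9,162 m³ + 2,348 m³ + 8,188 m³ + 82 m³ + 1,199 m³ + 192 m³ = 21,171 m³ (over)
Week 36–Week 41: 2,348 m³ + 8,188 m³ + 82 m³ + 1,199 m³ + 192 m³ + 53 m³ = 12,062 m³ (under)
Week 37–Week 42: 8,188 m³ + 82 m³ + 1,199 m³ + 192 m³ + 53 m³ + 1,450 m³ = 11,164 m³ (under)
Week 38–Week 43: 82 m³ + 1,199 m³ + 192 m³ + 53 m³ + 1,450 m³ + 11,392 m³ = 14,368 m³ (over)
Week 39–Week 44: 1,199 m³ + 192 m³ + 53 m³ + 1,450 m³ + 11,392 m³ + 7,367 m³ = 21,653 m³ (over)
7 windows exceed the threshold.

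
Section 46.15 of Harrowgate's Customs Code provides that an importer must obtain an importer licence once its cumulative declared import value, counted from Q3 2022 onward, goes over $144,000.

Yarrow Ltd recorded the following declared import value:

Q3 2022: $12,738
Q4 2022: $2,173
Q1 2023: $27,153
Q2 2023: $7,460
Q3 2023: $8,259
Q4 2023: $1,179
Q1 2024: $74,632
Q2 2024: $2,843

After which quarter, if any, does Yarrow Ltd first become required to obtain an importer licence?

Through Q3 2022: $12,738
Through Q4 2022: $14,911
Through Q1 2023: $42,064
Through Q2 2023: $49,524
Through Q3 2023: $57,783
Through Q4 2023: $58,962
Through Q1 2024: $133,594
Through Q2 2024: $136,437
Final cumulative total $136,437 ≤ $144,000; the threshold is never exceeded.

Not triggered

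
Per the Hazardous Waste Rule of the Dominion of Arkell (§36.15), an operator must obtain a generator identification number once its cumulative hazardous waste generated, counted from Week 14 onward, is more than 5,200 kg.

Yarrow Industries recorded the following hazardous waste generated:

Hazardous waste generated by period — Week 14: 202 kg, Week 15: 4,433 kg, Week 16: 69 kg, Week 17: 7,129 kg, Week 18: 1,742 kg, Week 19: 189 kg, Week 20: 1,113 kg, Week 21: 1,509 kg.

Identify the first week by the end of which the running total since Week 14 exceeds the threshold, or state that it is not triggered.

Through Week 14: 202 kg
Through Week 15: 4,635 kg
Through Week 16: 4,704 kg
Through Week 17: 11,833 kg ← exceeds threshold

Week 17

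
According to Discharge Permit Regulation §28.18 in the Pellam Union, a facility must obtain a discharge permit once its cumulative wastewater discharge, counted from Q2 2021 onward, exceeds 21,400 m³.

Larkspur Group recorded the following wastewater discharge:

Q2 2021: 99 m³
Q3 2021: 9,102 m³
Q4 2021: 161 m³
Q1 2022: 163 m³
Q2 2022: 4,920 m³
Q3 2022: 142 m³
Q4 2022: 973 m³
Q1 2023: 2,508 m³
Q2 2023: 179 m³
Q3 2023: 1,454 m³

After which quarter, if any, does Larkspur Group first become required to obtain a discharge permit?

Not triggered

Through Q2 2021: 99 m³
Through Q3 2021: 9,201 m³
Through Q4 2021: 9,362 m³
Through Q1 2022: 9,525 m³
Through Q2 2022: 14,445 m³
Through Q3 2022: 14,587 m³
Through Q4 2022: 15,560 m³
Through Q1 2023: 18,068 m³
Through Q2 2023: 18,247 m³
Through Q3 2023: 19,701 m³
Final cumulative total 19,701 m³ ≤ 21,400 m³; the threshold is never exceeded.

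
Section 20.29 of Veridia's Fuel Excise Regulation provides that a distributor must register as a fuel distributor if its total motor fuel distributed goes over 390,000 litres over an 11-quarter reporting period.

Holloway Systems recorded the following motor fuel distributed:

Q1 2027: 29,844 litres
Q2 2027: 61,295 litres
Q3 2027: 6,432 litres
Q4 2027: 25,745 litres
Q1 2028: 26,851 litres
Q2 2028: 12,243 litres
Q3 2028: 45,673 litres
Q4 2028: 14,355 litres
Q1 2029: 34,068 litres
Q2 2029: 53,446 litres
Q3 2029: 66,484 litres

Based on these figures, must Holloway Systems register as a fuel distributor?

Total motor fuel distributed: 29,844 litres + 61,295 litres + 6,432 litres + 25,745 litres + 26,851 litres + 12,243 litres + 45,673 litres + 14,355 litres + 34,068 litres + 53,446 litres + 66,484 litres = 376,436 litres.
376,436 litres ≤ 390,000 litres, so the threshold is not exceeded.

No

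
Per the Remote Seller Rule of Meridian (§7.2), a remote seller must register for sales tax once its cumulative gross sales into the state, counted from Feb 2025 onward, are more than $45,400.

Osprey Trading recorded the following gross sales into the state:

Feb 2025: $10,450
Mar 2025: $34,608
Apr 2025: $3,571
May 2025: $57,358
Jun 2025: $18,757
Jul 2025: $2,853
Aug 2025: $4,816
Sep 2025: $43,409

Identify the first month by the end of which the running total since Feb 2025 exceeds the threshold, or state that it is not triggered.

Apr 2025

Through Feb 2025: $10,450
Through Mar 2025: $45,058
Through Apr 2025: $48,629 ← exceeds threshold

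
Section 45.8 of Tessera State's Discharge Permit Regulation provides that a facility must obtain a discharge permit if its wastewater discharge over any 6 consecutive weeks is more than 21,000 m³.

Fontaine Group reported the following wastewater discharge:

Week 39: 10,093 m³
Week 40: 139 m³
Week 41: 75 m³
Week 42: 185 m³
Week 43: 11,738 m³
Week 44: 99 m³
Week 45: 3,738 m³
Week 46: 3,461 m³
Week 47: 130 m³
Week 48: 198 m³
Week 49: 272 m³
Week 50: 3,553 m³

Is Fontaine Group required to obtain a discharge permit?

Yes

Week 39–Week 44: 10,093 m³ + 139 m³ + 75 m³ + 185 m³ + 11,738 m³ + 99 m³ = 22,329 m³ (over)
Week 40–Week 45: 139 m³ + 75 m³ + 185 m³ + 11,738 m³ + 99 m³ + 3,738 m³ = 15,974 m³ (under)
Week 41–Week 46: 75 m³ + 185 m³ + 11,738 m³ + 99 m³ + 3,738 m³ + 3,461 m³ = 19,296 m³ (under)
Week 42–Week 47: 185 m³ + 11,738 m³ + 99 m³ + 3,738 m³ + 3,461 m³ + 130 m³ = 19,351 m³ (under)
Week 43–Week 48: 11,738 m³ + 99 m³ + 3,738 m³ + 3,461 m³ + 130 m³ + 198 m³ = 19,364 m³ (under)
Week 44–Week 49: 99 m³ + 3,738 m³ + 3,461 m³ + 130 m³ + 198 m³ + 272 m³ = 7,898 m³ (under)
Week 45–Week 50: 3,738 m³ + 3,461 m³ + 130 m³ + 198 m³ + 272 m³ + 3,553 m³ = 11,352 m³ (under)
At least one window exceeds 21,000 m³.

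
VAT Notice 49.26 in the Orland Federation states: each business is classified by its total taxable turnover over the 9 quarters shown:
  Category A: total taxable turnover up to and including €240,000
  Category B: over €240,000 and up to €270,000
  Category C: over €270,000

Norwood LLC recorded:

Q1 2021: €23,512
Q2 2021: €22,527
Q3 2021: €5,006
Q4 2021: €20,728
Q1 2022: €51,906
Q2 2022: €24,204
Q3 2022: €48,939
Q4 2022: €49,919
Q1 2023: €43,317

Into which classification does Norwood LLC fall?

Total taxable turnover: €23,512 + €22,527 + €5,006 + €20,728 + €51,906 + €24,204 + €48,939 + €49,919 + €43,317 = €290,058.
€290,058 > €270,000, so Category C applies.

Category C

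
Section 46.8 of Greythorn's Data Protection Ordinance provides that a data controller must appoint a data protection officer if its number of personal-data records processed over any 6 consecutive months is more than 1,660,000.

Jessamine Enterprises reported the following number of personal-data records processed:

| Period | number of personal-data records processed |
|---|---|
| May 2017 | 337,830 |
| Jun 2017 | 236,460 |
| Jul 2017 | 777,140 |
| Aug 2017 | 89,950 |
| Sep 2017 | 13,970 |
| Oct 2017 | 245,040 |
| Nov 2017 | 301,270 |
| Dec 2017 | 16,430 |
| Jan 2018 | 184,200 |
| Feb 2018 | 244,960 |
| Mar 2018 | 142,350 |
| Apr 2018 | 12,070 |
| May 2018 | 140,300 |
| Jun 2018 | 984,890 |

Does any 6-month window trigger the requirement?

May 2017–Oct 2017: 337,830 + 236,460 + 777,140 + 89,950 + 13,970 + 245,040 = 1,700,390 (over)
Jun 2017–Nov 2017: 236,460 + 777,140 + 89,950 + 13,970 + 245,040 + 301,270 = 1,663,830 (over)
Jul 2017–Dec 2017: 777,140 + 89,950 + 13,970 + 245,040 + 301,270 + 16,430 = 1,443,800 (under)
Aug 2017–Jan 2018: 89,950 + 13,970 + 245,040 + 301,270 + 16,430 + 184,200 = 850,860 (under)
Sep 2017–Feb 2018: 13,970 + 245,040 + 301,270 + 16,430 + 184,200 + 244,960 = 1,005,870 (under)
Oct 2017–Mar 2018: 245,040 + 301,270 + 16,430 + 184,200 + 244,960 + 142,350 = 1,134,250 (under)
Nov 2017–Apr 2018: 301,270 + 16,430 + 184,200 + 244,960 + 142,350 + 12,070 = 901,280 (under)
Dec 2017–May 2018: 16,430 + 184,200 + 244,960 + 142,350 + 12,070 + 140,300 = 740,310 (under)
Jan 2018–Jun 2018: 184,200 + 244,960 + 142,350 + 12,070 + 140,300 + 984,890 = 1,708,770 (over)
At least one window exceeds 1,660,000.

Yes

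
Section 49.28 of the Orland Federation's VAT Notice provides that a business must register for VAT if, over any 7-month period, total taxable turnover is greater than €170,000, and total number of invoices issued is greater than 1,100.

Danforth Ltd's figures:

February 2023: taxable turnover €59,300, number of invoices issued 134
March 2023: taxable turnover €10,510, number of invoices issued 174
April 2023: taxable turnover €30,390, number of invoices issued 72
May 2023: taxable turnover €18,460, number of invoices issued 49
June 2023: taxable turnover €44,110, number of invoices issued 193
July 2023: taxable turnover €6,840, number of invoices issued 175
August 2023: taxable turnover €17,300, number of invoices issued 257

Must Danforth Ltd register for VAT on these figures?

No

Total taxable turnover: €59,300 + €10,510 + €30,390 + €18,460 + €44,110 + €6,840 + €17,300 = €186,910 (> €170,000).
Total number of invoices issued: 134 + 174 + 72 + 49 + 193 + 175 + 257 = 1,054 (≤ 1,100).
The test is 'and': the rule requires both, and at least one is not exceeded.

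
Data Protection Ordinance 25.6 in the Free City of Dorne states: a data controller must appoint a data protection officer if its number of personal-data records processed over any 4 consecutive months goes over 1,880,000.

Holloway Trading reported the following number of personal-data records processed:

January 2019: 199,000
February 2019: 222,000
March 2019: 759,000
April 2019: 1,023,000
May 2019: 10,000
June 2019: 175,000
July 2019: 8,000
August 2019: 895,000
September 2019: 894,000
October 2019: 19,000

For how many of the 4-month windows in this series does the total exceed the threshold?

4

January 2019–April 2019: 199,000 + 222,000 + 759,000 + 1,023,000 = 2,203,000 (over)
February 2019–May 2019: 222,000 + 759,000 + 1,023,000 + 10,000 = 2,014,000 (over)
March 2019–June 2019: 759,000 + 1,023,000 + 10,000 + 175,000 = 1,967,000 (over)
April 2019–July 2019: 1,023,000 + 10,000 + 175,000 + 8,000 = 1,216,000 (under)
May 2019–August 2019: 10,000 + 175,000 + 8,000 + 895,000 = 1,088,000 (under)
June 2019–September 2019: 175,000 + 8,000 + 895,000 + 894,000 = 1,972,000 (over)
July 2019–October 2019: 8,000 + 895,000 + 894,000 + 19,000 = 1,816,000 (under)
4 windows exceed the threshold.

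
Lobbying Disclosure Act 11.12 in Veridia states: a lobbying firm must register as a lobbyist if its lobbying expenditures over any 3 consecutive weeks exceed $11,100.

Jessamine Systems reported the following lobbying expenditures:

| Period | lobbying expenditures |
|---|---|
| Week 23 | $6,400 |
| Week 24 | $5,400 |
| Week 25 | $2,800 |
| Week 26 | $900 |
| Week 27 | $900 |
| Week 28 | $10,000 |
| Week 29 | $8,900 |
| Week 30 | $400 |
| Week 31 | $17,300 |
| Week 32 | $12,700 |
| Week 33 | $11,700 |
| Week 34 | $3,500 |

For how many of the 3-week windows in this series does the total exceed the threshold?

Week 23–Week 25: $6,400 + $5,400 + $2,800 = $14,600 (over)
Week 24–Week 26: $5,400 + $2,800 + $900 = $9,100 (under)
Week 25–Week 27: $2,800 + $900 + $900 = $4,600 (under)
Week 26–Week 28: $900 + $900 + $10,000 = $11,800 (over)
Week 27–Week 29: $900 + $10,000 + $8,900 = $19,800 (over)
Week 28–Week 30: $10,000 + $8,900 + $400 = $19,300 (over)
Week 29–Week 31: $8,900 + $400 + $17,300 = $26,600 (over)
Week 30–Week 32: $400 + $17,300 + $12,700 = $30,400 (over)
Week 31–Week 33: $17,300 + $12,700 + $11,700 = $41,700 (over)
Week 32–Week 34: $12,700 + $11,700 + $3,500 = $27,900 (over)
8 windows exceed the threshold.

8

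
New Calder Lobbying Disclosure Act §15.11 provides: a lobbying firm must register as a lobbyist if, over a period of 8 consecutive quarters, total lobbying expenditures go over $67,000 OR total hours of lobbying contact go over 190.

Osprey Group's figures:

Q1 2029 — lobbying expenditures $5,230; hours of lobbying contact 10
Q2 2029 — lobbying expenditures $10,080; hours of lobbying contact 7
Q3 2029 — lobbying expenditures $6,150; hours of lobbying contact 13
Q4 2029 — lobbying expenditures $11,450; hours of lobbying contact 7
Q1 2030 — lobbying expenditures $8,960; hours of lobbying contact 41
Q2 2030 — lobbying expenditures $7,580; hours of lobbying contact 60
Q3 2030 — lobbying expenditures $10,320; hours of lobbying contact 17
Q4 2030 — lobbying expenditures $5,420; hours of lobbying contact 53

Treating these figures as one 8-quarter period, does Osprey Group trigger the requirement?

Total lobbying expenditures: $5,230 + $10,080 + $6,150 + $11,450 + $8,960 + $7,580 + $10,320 + $5,420 = $65,190 (≤ $67,000).
Total hours of lobbying contact: 10 + 7 + 13 + 7 + 41 + 60 + 17 + 53 = 208 (> 190).
The test is 'or': at least one threshold is exceeded.

Yes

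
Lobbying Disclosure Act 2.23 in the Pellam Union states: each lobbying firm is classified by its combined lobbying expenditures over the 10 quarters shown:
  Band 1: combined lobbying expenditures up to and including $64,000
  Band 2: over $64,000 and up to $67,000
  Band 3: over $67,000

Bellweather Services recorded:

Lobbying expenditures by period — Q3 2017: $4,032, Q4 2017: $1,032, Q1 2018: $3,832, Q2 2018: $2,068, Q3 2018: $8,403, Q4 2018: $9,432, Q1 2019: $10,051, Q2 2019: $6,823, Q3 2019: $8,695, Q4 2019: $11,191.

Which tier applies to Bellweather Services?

Band 2

Combined lobbying expenditures: $4,032 + $1,032 + $3,832 + $2,068 + $8,403 + $9,432 + $10,051 + $6,823 + $8,695 + $11,191 = $65,559.
$64,000 < $65,559 ≤ $67,000, so Band 2 applies.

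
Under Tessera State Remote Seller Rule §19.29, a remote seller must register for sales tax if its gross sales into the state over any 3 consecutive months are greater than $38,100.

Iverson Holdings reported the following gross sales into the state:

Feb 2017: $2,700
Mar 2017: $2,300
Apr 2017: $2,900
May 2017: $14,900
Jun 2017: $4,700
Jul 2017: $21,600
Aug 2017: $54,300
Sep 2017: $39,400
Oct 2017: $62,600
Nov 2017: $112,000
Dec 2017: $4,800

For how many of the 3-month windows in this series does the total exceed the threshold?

6

Feb 2017–Apr 2017: $2,700 + $2,300 + $2,900 = $7,900 (under)
Mar 2017–May 2017: $2,300 + $2,900 + $14,900 = $20,100 (under)
Apr 2017–Jun 2017: $2,900 + $14,900 + $4,700 = $22,500 (under)
May 2017–Jul 2017: $14,900 + $4,700 + $21,600 = $41,200 (over)
Jun 2017–Aug 2017: $4,700 + $21,600 + $54,300 = $80,600 (over)
Jul 2017–Sep 2017: $21,600 + $54,300 + $39,400 = $115,300 (over)
Aug 2017–Oct 2017: $54,300 + $39,400 + $62,600 = $156,300 (over)
Sep 2017–Nov 2017: $39,400 + $62,600 + $112,000 = $214,000 (over)
Oct 2017–Dec 2017: $62,600 + $112,000 + $4,800 = $179,400 (over)
6 windows exceed the threshold.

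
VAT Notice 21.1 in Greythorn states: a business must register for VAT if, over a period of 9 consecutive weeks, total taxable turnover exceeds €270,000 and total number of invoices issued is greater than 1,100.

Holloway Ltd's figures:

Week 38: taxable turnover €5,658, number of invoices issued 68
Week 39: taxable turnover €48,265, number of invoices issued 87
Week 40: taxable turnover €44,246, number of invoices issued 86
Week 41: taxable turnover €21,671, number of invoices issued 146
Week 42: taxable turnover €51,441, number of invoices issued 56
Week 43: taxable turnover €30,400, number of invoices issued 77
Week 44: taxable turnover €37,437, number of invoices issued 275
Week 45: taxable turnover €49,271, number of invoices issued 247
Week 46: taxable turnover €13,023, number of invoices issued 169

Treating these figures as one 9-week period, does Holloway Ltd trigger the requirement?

Yes

Total taxable turnover: €5,658 + €48,265 + €44,246 + €21,671 + €51,441 + €30,400 + €37,437 + €49,271 + €13,023 = €301,412 (> €270,000).
Total number of invoices issued: 68 + 87 + 86 + 146 + 56 + 77 + 275 + 247 + 169 = 1,211 (> 1,100).
The test is 'and': both thresholds are exceeded.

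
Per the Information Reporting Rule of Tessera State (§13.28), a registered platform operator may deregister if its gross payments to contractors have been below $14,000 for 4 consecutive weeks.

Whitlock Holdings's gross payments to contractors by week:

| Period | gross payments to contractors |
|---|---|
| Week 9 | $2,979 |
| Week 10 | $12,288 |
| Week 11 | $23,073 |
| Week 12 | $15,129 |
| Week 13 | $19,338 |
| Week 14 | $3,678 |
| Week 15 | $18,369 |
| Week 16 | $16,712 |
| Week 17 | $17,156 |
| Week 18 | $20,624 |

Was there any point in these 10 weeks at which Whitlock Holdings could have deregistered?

No

Weeks below $14,000: Week 9, Week 10, Week 14.
Longest run of consecutive weeks below the threshold: 2.
2 < 4, so Whitlock Holdings never became eligible.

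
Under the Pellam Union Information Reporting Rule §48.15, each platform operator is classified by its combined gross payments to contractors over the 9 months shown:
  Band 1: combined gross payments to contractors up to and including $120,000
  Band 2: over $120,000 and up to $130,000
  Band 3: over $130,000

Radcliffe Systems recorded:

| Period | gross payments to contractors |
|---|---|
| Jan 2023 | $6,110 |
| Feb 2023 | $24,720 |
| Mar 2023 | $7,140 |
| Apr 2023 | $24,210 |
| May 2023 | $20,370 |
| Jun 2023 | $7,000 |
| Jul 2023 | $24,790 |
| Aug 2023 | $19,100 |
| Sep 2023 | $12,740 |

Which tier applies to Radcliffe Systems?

Combined gross payments to contractors: $6,110 + $24,720 + $7,140 + $24,210 + $20,370 + $7,000 + $24,790 + $19,100 + $12,740 = $146,180.
$146,180 > $130,000, so Band 3 applies.

Band 3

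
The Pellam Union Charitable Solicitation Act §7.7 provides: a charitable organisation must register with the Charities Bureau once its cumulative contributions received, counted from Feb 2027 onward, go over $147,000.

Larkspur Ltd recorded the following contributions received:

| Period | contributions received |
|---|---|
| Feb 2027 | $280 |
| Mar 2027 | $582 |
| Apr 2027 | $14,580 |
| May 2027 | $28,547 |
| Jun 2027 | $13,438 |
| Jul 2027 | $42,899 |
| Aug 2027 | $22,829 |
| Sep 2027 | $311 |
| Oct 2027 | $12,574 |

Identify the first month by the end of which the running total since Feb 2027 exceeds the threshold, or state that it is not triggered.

Through Feb 2027: $280
Through Mar 2027: $862
Through Apr 2027: $15,442
Through May 2027: $43,989
Through Jun 2027: $57,427
Through Jul 2027: $100,326
Through Aug 2027: $123,155
Through Sep 2027: $123,466
Through Oct 2027: $136,040
Final cumulative total $136,040 ≤ $147,000; the threshold is never exceeded.

Not triggered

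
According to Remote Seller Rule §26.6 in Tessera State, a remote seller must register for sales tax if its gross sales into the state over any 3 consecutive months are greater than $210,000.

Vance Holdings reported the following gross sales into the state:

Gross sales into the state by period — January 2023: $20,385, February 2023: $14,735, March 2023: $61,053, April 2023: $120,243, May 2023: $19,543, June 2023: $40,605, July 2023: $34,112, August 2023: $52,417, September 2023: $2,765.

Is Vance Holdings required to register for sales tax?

January 2023–March 2023: $20,385 + $14,735 + $61,053 = $96,173 (under)
February 2023–April 2023: $14,735 + $61,053 + $120,243 = $196,031 (under)
March 2023–May 2023: $61,053 + $120,243 + $19,543 = $200,839 (under)
April 2023–June 2023: $120,243 + $19,543 + $40,605 = $180,391 (under)
May 2023–July 2023: $19,543 + $40,605 + $34,112 = $94,260 (under)
June 2023–August 2023: $40,605 + $34,112 + $52,417 = $127,134 (under)
July 2023–September 2023: $34,112 + $52,417 + $2,765 = $89,294 (under)
No window exceeds $210,000.

No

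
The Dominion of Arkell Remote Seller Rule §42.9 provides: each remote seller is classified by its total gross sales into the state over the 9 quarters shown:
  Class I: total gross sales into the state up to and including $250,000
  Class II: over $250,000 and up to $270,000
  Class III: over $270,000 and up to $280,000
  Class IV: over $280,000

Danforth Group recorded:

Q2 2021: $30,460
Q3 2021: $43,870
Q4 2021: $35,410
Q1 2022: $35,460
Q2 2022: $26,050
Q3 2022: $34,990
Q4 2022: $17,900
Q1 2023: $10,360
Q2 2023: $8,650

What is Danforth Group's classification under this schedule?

Class I

Total gross sales into the state: $30,460 + $43,870 + $35,410 + $35,460 + $26,050 + $34,990 + $17,900 + $10,360 + $8,650 = $243,150.
$243,150 ≤ $250,000, so Class I applies.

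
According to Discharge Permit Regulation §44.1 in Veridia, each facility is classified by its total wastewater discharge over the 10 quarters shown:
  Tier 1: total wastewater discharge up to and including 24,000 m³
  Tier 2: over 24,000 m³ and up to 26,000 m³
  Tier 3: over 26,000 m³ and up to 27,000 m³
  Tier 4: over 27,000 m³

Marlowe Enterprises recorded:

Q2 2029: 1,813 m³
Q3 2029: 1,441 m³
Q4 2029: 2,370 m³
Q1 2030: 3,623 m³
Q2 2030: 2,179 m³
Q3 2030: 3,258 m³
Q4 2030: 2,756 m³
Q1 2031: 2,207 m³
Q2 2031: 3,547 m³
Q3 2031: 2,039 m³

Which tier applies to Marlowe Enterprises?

Tier 2

Total wastewater discharge: 1,813 m³ + 1,441 m³ + 2,370 m³ + 3,623 m³ + 2,179 m³ + 3,258 m³ + 2,756 m³ + 2,207 m³ + 3,547 m³ + 2,039 m³ = 25,233 m³.
24,000 m³ < 25,233 m³ ≤ 26,000 m³, so Tier 2 applies.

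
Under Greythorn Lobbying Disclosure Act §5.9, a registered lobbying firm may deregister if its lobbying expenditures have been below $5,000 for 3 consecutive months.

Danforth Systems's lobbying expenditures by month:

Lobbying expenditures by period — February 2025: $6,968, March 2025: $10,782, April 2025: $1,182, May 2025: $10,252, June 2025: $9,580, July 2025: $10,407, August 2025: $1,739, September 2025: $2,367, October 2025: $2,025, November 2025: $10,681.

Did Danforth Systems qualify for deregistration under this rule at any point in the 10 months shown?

Months below $5,000: April 2025, August 2025, September 2025, October 2025.
Longest run of consecutive months below the threshold: 3.
3 ≥ 3, so Danforth Systems became eligible.

Yes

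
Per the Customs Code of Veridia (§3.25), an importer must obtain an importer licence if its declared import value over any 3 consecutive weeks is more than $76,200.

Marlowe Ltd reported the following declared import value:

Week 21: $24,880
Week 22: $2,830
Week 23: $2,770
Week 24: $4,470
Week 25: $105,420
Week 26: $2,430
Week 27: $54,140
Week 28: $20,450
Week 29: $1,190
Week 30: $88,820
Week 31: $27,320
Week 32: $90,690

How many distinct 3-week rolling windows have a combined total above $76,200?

7

Week 21–Week 23: $24,880 + $2,830 + $2,770 = $30,480 (under)
Week 22–Week 24: $2,830 + $2,770 + $4,470 = $10,070 (under)
Week 23–Week 25: $2,770 + $4,470 + $105,420 = $112,660 (over)
Week 24–Week 26: $4,470 + $105,420 + $2,430 = $112,320 (over)
Week 25–Week 27: $105,420 + $2,430 + $54,140 = $161,990 (over)
Week 26–Week 28: $2,430 + $54,140 + $20,450 = $77,020 (over)
Week 27–Week 29: $54,140 + $20,450 + $1,190 = $75,780 (under)
Week 28–Week 30: $20,450 + $1,190 + $88,820 = $110,460 (over)
Week 29–Week 31: $1,190 + $88,820 + $27,320 = $117,330 (over)
Week 30–Week 32: $88,820 + $27,320 + $90,690 = $206,830 (over)
7 windows exceed the threshold.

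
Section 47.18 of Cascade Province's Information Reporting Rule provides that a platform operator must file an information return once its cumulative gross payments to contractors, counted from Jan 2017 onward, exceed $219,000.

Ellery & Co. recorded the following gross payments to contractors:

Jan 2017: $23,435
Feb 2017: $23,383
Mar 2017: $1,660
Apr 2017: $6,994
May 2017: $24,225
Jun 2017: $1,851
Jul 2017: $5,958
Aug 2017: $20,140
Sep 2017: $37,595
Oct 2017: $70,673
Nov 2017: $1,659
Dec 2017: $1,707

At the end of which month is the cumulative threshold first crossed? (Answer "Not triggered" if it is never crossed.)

Through Jan 2017: $23,435
Through Feb 2017: $46,818
Through Mar 2017: $48,478
Through Apr 2017: $55,472
Through May 2017: $79,697
Through Jun 2017: $81,548
Through Jul 2017: $87,506
Through Aug 2017: $107,646
Through Sep 2017: $145,241
Through Oct 2017: $215,914
Through Nov 2017: $217,573
Through Dec 2017: $219,280 ← exceeds threshold

Dec 2017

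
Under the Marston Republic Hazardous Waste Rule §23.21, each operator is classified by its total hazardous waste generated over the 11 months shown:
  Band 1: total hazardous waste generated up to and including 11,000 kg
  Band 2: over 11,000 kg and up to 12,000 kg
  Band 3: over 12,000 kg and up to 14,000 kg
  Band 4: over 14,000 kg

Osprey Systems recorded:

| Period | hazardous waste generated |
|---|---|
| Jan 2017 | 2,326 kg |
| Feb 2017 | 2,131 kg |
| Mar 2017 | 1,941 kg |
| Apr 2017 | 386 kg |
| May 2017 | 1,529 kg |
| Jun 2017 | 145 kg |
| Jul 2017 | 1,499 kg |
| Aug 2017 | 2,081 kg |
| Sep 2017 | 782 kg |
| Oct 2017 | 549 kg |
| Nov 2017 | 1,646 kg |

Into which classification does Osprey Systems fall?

Total hazardous waste generated: 2,326 kg + 2,131 kg + 1,941 kg + 386 kg + 1,529 kg + 145 kg + 1,499 kg + 2,081 kg + 782 kg + 549 kg + 1,646 kg = 15,015 kg.
15,015 kg > 14,000 kg, so Band 4 applies.

Band 4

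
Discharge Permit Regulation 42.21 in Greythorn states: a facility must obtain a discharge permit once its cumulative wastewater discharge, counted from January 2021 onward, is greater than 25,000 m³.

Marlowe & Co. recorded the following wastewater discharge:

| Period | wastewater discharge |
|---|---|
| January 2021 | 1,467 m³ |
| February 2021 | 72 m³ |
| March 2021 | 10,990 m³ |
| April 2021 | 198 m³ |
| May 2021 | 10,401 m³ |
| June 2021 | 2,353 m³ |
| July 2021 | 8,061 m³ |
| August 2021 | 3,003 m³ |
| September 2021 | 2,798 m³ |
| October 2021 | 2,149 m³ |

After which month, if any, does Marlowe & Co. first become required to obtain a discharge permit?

Through January 2021: 1,467 m³
Through February 2021: 1,539 m³
Through March 2021: 12,529 m³
Through April 2021: 12,727 m³
Through May 2021: 23,128 m³
Through June 2021: 25,481 m³ ← exceeds threshold

June 2021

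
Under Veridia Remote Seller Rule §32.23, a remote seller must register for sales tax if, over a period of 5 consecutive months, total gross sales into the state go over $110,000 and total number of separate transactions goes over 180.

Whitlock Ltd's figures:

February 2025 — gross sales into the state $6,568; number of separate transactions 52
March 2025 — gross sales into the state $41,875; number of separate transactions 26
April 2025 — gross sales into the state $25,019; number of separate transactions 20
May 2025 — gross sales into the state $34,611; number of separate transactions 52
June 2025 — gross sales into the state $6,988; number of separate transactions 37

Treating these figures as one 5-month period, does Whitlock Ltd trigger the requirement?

Total gross sales into the state: $6,568 + $41,875 + $25,019 + $34,611 + $6,988 = $115,061 (> $110,000).
Total number of separate transactions: 52 + 26 + 20 + 52 + 37 = 187 (> 180).
The test is 'and': both thresholds are exceeded.

Yes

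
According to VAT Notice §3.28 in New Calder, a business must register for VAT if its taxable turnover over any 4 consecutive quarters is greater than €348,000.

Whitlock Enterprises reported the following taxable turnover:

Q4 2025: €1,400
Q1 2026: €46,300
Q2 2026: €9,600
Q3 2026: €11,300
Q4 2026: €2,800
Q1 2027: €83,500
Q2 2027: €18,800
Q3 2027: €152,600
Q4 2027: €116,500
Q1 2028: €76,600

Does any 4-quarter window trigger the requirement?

Yes

Q4 2025–Q3 2026: €1,400 + €46,300 + €9,600 + €11,300 = €68,600 (under)
Q1 2026–Q4 2026: €46,300 + €9,600 + €11,300 + €2,800 = €70,000 (under)
Q2 2026–Q1 2027: €9,600 + €11,300 + €2,800 + €83,500 = €107,200 (under)
Q3 2026–Q2 2027: €11,300 + €2,800 + €83,500 + €18,800 = €116,400 (under)
Q4 2026–Q3 2027: €2,800 + €83,500 + €18,800 + €152,600 = €257,700 (under)
Q1 2027–Q4 2027: €83,500 + €18,800 + €152,600 + €116,500 = €371,400 (over)
Q2 2027–Q1 2028: €18,800 + €152,600 + €116,500 + €76,600 = €364,500 (over)
At least one window exceeds €348,000.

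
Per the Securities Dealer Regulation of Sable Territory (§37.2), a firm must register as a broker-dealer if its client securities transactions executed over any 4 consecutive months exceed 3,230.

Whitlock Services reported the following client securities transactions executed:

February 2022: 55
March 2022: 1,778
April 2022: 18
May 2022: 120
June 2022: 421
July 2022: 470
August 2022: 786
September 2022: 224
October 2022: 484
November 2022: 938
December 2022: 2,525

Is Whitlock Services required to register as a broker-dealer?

February 2022–May 2022: 55 + 1,778 + 18 + 120 = 1,971 (under)
March 2022–June 2022: 1,778 + 18 + 120 + 421 = 2,337 (under)
April 2022–July 2022: 18 + 120 + 421 + 470 = 1,029 (under)
May 2022–August 2022: 120 + 421 + 470 + 786 = 1,797 (under)
June 2022–September 2022: 421 + 470 + 786 + 224 = 1,901 (under)
July 2022–October 2022: 470 + 786 + 224 + 484 = 1,964 (under)
August 2022–November 2022: 786 + 224 + 484 + 938 = 2,432 (under)
September 2022–December 2022: 224 + 484 + 938 + 2,525 = 4,171 (over)
At least one window exceeds 3,230.

Yes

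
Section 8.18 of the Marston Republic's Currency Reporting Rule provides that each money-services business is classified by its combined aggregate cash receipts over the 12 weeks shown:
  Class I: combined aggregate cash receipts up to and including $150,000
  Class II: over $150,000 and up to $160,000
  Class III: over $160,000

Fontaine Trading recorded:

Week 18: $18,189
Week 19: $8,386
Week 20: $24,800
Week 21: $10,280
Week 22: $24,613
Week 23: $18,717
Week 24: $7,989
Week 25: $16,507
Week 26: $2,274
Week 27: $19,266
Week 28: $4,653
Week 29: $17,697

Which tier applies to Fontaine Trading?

Class III

Combined aggregate cash receipts: $18,189 + $8,386 + $24,800 + $10,280 + $24,613 + $18,717 + $7,989 + $16,507 + $2,274 + $19,266 + $4,653 + $17,697 = $173,371.
$173,371 > $160,000, so Class III applies.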